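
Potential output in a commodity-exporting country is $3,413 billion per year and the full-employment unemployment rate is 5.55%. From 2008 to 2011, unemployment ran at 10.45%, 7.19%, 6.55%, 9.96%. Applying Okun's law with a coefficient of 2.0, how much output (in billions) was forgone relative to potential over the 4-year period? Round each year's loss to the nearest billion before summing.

Year 2008: gap = -2.0 × (10.45 - 5.55) = -9.8%, loss ≈ 3413 × 9.8/100 ≈ 334.
Year 2009: gap = -2.0 × (7.19 - 5.55) = -3.28%, loss ≈ 3413 × 3.28/100 ≈ 112.
Year 2010: gap = -2.0 × (6.55 - 5.55) = -2%, loss ≈ 3413 × 2/100 ≈ 68.
Year 2011: gap = -2.0 × (9.96 - 5.55) = -8.82%, loss ≈ 3413 × 8.82/100 ≈ 301.
Total lost output = 334 + 112 + 68 + 301 = 815 billion.

$815 billion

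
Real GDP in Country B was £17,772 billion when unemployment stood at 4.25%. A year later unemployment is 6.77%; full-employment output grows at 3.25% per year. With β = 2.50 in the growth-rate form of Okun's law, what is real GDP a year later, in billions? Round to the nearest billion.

Δu = 6.77 - 4.25 = 2.52 points.
Okun's law (growth form): g_Y = g_Y* - β × Δu = 3.25 - 2.50 × (2.52) = 3.25 - 6.3 = -3.05%.
Real GDP in the next year = 17772 × (1 - 3.05/100) = 17772 × 0.9695 ≈ 17230 billion.

£17,230 billion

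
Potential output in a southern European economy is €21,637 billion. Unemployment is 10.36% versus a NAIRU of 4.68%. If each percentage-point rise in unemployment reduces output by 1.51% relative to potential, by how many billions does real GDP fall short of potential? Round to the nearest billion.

Output gap = -1.51 × (10.36 - 4.68) = -1.51 × 5.68 = -8.5768%.
Actual GDP ≈ 21637 × 0.914232 ≈ 19781 billion, so the shortfall is 21637 - 19781 = 1856 billion.

€1,856 billion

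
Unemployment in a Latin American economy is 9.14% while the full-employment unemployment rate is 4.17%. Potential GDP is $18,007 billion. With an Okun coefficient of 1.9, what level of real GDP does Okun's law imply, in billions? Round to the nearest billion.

$16,307 billion

Unemployment gap = 9.14 - 4.17 = 4.97 points, so the output gap is -1.9 × 4.97 = -9.443%.
Actual GDP = 18007 × (1 - 9.443/100) = 18007 × 0.90557 ≈ 16307 billion.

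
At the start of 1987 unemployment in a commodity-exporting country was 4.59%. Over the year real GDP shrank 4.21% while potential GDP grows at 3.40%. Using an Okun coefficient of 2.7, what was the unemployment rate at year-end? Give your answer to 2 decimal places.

Growth-rate Okun's law: g_Y = g_Y* - β × Δu, so Δu = (g_Y* - g_Y)/β.
Δu = (3.4 + 4.21)/2.7 = 7.61/2.7 = 2.82 percentage points.
Year-end unemployment = 4.59 + 2.82 = 7.41%.

7.41%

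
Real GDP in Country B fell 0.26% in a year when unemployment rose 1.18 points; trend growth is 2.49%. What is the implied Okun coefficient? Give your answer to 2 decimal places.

Growth form: g_Y = g_Y* - β × Δu, so β = (g_Y* - g_Y)/Δu.
β = (2.49 + 0.26)/1.18 = 2.75/1.18 = 2.33.

β ≈ 2.33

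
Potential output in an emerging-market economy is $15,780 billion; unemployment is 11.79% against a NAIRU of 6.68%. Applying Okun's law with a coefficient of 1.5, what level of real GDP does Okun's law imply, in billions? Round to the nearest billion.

Unemployment gap = 11.79 - 6.68 = 5.11 points, so the output gap is -1.5 × 5.11 = -7.665%.
Actual GDP = 15780 × (1 - 7.665/100) = 15780 × 0.92335 ≈ 14570 billion.

$14,570 billion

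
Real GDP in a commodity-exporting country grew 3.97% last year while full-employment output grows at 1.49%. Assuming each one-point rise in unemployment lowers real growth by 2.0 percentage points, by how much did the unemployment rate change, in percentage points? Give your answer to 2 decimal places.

-1.24 percentage points

Growth-rate Okun's law: g_Y = g_Y* - β × Δu, so Δu = (g_Y* - g_Y)/β.
Δu = (1.49 - 3.97)/2.0 = -2.48/2.0 = -1.24 percentage points.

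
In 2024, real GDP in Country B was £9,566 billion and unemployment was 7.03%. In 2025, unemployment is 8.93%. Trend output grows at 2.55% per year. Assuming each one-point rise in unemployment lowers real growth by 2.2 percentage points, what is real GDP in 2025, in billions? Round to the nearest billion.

£9,410 billion

Δu = 8.93 - 7.03 = 1.9 points.
Okun's law (growth form): g_Y = g_Y* - β × Δu = 2.55 - 2.2 × (1.90) = 2.55 - 4.18 = -1.63%.
Real GDP in the next year = 9566 × (1 - 1.63/100) = 9566 × 0.9837 ≈ 9410 billion.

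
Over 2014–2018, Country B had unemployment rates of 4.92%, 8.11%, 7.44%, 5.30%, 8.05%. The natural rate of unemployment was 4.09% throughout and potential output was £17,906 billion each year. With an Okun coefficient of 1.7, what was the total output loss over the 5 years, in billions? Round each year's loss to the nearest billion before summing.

£4,070 billion

Year 2014: gap = -1.7 × (4.92 - 4.09) = -1.411%, loss ≈ 17906 × 1.411/100 ≈ 253.
Year 2015: gap = -1.7 × (8.11 - 4.09) = -6.834%, loss ≈ 17906 × 6.834/100 ≈ 1224.
Year 2016: gap = -1.7 × (7.44 - 4.09) = -5.695%, loss ≈ 17906 × 5.695/100 ≈ 1020.
Year 2017: gap = -1.7 × (5.3 - 4.09) = -2.057%, loss ≈ 17906 × 2.057/100 ≈ 368.
Year 2018: gap = -1.7 × (8.05 - 4.09) = -6.732%, loss ≈ 17906 × 6.732/100 ≈ 1205.
Total lost output = 253 + 1224 + 1020 + 368 + 1205 = 4070 billion.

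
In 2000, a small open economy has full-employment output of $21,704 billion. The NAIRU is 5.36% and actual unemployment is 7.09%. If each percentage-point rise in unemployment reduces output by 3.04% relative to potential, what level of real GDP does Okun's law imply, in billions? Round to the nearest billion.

Unemployment gap = 7.09 - 5.36 = 1.73 points, so the output gap is -3.04 × 1.73 = -5.2592%.
Actual GDP = 21704 × (1 - 5.2592/100) = 21704 × 0.947408 ≈ 20563 billion.

$20,563 billion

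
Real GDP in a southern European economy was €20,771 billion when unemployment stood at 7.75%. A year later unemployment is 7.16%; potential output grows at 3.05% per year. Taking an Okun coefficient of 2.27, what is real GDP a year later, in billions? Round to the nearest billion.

Δu = 7.16 - 7.75 = -0.59 points.
Okun's law (growth form): g_Y = g_Y* - β × Δu = 3.05 - 2.27 × (-0.59) = 3.05 + 1.3393 = 4.3893%.
Real GDP in the next year = 20771 × (1 + 4.3893/100) = 20771 × 1.043893 ≈ 21683 billion.

€21,683 billion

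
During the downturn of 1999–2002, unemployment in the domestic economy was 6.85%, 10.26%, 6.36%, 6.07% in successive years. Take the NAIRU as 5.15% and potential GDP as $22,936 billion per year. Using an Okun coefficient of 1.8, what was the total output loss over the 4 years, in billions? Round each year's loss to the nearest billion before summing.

Year 1999: gap = -1.8 × (6.85 - 5.15) = -3.06%, loss ≈ 22936 × 3.06/100 ≈ 702.
Year 2000: gap = -1.8 × (10.26 - 5.15) = -9.198%, loss ≈ 22936 × 9.198/100 ≈ 2110.
Year 2001: gap = -1.8 × (6.36 - 5.15) = -2.178%, loss ≈ 22936 × 2.178/100 ≈ 500.
Year 2002: gap = -1.8 × (6.07 - 5.15) = -1.656%, loss ≈ 22936 × 1.656/100 ≈ 380.
Total lost output = 702 + 2110 + 500 + 380 = 3692 billion.

$3,692 billion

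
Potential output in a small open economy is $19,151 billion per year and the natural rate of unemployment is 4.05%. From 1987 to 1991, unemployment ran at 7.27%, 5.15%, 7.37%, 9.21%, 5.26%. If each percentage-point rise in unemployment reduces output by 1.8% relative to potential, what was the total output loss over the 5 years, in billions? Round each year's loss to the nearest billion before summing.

Year 1987: gap = -1.8 × (7.27 - 4.05) = -5.796%, loss ≈ 19151 × 5.796/100 ≈ 1110.
Year 1988: gap = -1.8 × (5.15 - 4.05) = -1.98%, loss ≈ 19151 × 1.98/100 ≈ 379.
Year 1989: gap = -1.8 × (7.37 - 4.05) = -5.976%, loss ≈ 19151 × 5.976/100 ≈ 1144.
Year 1990: gap = -1.8 × (9.21 - 4.05) = -9.288%, loss ≈ 19151 × 9.288/100 ≈ 1779.
Year 1991: gap = -1.8 × (5.26 - 4.05) = -2.178%, loss ≈ 19151 × 2.178/100 ≈ 417.
Total lost output = 1110 + 379 + 1144 + 1779 + 417 = 4829 billion.

$4,829 billion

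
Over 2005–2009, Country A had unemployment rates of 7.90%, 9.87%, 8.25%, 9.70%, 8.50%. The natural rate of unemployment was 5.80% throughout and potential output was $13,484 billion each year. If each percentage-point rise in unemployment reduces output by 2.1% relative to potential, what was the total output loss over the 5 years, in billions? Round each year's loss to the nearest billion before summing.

Year 2005: gap = -2.1 × (7.9 - 5.8) = -4.41%, loss ≈ 13484 × 4.41/100 ≈ 595.
Year 2006: gap = -2.1 × (9.87 - 5.8) = -8.547%, loss ≈ 13484 × 8.547/100 ≈ 1152.
Year 2007: gap = -2.1 × (8.25 - 5.8) = -5.145%, loss ≈ 13484 × 5.145/100 ≈ 694.
Year 2008: gap = -2.1 × (9.7 - 5.8) = -8.19%, loss ≈ 13484 × 8.19/100 ≈ 1104.
Year 2009: gap = -2.1 × (8.5 - 5.8) = -5.67%, loss ≈ 13484 × 5.67/100 ≈ 765.
Total lost output = 595 + 1152 + 694 + 1104 + 765 = 4310 billion.

$4,310 billion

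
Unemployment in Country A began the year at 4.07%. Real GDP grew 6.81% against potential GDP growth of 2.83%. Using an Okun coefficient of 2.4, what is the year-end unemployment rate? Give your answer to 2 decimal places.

Growth-rate Okun's law: g_Y = g_Y* - β × Δu, so Δu = (g_Y* - g_Y)/β.
Δu = (2.83 - 6.81)/2.4 = -3.98/2.4 = -1.66 percentage points.
Year-end unemployment = 4.07 - 1.66 = 2.41%.

2.41%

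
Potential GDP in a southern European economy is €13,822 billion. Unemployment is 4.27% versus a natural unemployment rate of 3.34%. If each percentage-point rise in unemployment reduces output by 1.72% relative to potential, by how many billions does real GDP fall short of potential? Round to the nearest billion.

Output gap = -1.72 × (4.27 - 3.34) = -1.72 × 0.93 = -1.5996%.
Actual GDP ≈ 13822 × 0.984004 ≈ 13601 billion, so the shortfall is 13822 - 13601 = 221 billion.

€221 billion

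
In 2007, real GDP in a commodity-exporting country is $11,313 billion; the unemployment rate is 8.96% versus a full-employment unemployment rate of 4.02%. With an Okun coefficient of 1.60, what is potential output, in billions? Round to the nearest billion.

$12,284 billion

Unemployment gap = 8.96 - 4.02 = 4.94 points, so output gap = -1.6 × 4.94 = -7.904%.
Since Y = Y* × (1 + gap/100), Y* = 11313/0.92096 ≈ 12284 billion.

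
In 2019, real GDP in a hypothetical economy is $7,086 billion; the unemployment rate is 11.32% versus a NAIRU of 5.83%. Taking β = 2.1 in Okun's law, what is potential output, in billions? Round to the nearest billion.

$8,009 billion

Unemployment gap = 11.32 - 5.83 = 5.49 points, so output gap = -2.1 × 5.49 = -11.529%.
Since Y = Y* × (1 + gap/100), Y* = 7086/0.88471 ≈ 8009 billion.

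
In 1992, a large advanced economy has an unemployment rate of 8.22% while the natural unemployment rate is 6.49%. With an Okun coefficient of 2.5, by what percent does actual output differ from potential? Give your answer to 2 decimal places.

-4.33%

The unemployment gap is 8.22 - 6.49 = 1.73 percentage points.
Okun's law gives an output gap of -2.5 × 1.73 = -4.325%, i.e. 4.33% below potential.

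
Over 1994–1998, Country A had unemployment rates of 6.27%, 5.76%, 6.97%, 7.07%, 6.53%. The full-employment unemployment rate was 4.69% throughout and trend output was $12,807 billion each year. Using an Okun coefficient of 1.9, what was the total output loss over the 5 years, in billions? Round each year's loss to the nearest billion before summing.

$2,226 billion

Year 1994: gap = -1.9 × (6.27 - 4.69) = -3.002%, loss ≈ 12807 × 3.002/100 ≈ 384.
Year 1995: gap = -1.9 × (5.76 - 4.69) = -2.033%, loss ≈ 12807 × 2.033/100 ≈ 260.
Year 1996: gap = -1.9 × (6.97 - 4.69) = -4.332%, loss ≈ 12807 × 4.332/100 ≈ 555.
Year 1997: gap = -1.9 × (7.07 - 4.69) = -4.522%, loss ≈ 12807 × 4.522/100 ≈ 579.
Year 1998: gap = -1.9 × (6.53 - 4.69) = -3.496%, loss ≈ 12807 × 3.496/100 ≈ 448.
Total lost output = 384 + 260 + 555 + 579 + 448 = 2226 billion.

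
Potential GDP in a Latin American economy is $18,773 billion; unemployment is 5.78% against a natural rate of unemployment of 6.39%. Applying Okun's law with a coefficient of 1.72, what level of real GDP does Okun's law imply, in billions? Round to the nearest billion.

$18,970 billion

Unemployment gap = 5.78 - 6.39 = -0.61 points, so the output gap is -1.72 × (-0.61) = 1.0492%.
Actual GDP = 18773 × (1 + 1.0492/100) = 18773 × 1.010492 ≈ 18970 billion.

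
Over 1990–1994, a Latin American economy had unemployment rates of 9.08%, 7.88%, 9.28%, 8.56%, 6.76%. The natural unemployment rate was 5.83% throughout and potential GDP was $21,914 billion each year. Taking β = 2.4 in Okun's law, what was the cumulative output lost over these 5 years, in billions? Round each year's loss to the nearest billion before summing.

$6,526 billion

Year 1990: gap = -2.4 × (9.08 - 5.83) = -7.8%, loss ≈ 21914 × 7.8/100 ≈ 1709.
Year 1991: gap = -2.4 × (7.88 - 5.83) = -4.92%, loss ≈ 21914 × 4.92/100 ≈ 1078.
Year 1992: gap = -2.4 × (9.28 - 5.83) = -8.28%, loss ≈ 21914 × 8.28/100 ≈ 1814.
Year 1993: gap = -2.4 × (8.56 - 5.83) = -6.552%, loss ≈ 21914 × 6.552/100 ≈ 1436.
Year 1994: gap = -2.4 × (6.76 - 5.83) = -2.232%, loss ≈ 21914 × 2.232/100 ≈ 489.
Total lost output = 1709 + 1078 + 1814 + 1436 + 489 = 6526 billion.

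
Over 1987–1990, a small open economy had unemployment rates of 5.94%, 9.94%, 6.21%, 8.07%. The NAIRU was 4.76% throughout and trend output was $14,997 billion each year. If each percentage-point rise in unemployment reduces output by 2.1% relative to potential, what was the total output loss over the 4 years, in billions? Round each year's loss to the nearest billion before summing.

Year 1987: gap = -2.1 × (5.94 - 4.76) = -2.478%, loss ≈ 14997 × 2.478/100 ≈ 372.
Year 1988: gap = -2.1 × (9.94 - 4.76) = -10.878%, loss ≈ 14997 × 10.878/100 ≈ 1631.
Year 1989: gap = -2.1 × (6.21 - 4.76) = -3.045%, loss ≈ 14997 × 3.045/100 ≈ 457.
Year 1990: gap = -2.1 × (8.07 - 4.76) = -6.951%, loss ≈ 14997 × 6.951/100 ≈ 1042.
Total lost output = 372 + 1631 + 457 + 1042 = 3502 billion.

$3,502 billion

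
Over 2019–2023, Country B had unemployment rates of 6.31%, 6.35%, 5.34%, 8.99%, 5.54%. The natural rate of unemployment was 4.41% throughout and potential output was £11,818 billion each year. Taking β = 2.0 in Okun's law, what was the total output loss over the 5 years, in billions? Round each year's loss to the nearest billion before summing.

£2,478 billion

Year 2019: gap = -2.0 × (6.31 - 4.41) = -3.8%, loss ≈ 11818 × 3.8/100 ≈ 449.
Year 2020: gap = -2.0 × (6.35 - 4.41) = -3.88%, loss ≈ 11818 × 3.88/100 ≈ 459.
Year 2021: gap = -2.0 × (5.34 - 4.41) = -1.86%, loss ≈ 11818 × 1.86/100 ≈ 220.
Year 2022: gap = -2.0 × (8.99 - 4.41) = -9.16%, loss ≈ 11818 × 9.16/100 ≈ 1083.
Year 2023: gap = -2.0 × (5.54 - 4.41) = -2.26%, loss ≈ 11818 × 2.26/100 ≈ 267.
Total lost output = 449 + 459 + 220 + 1083 + 267 = 2478 billion.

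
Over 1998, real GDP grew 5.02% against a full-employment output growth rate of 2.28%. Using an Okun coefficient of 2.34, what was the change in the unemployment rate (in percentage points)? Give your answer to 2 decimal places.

-1.17 percentage points

Growth-rate Okun's law: g_Y = g_Y* - β × Δu, so Δu = (g_Y* - g_Y)/β.
Δu = (2.28 - 5.02)/2.34 = -2.74/2.34 = -1.17 percentage points.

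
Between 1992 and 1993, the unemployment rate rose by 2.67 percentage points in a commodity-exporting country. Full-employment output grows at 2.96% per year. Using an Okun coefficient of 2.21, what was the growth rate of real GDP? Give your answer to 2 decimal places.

Growth-rate Okun's law: g_Y = g_Y* - β × Δu.
g_Y = 2.96 - 2.21 × (2.67) = 2.96 - 5.9007 = -2.9407%, i.e. -2.94% to 2 d.p.

-2.94%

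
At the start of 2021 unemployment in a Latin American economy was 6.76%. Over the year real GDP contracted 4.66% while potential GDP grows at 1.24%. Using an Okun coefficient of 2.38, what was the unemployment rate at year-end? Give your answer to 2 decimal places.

9.24%

Growth-rate Okun's law: g_Y = g_Y* - β × Δu, so Δu = (g_Y* - g_Y)/β.
Δu = (1.24 + 4.66)/2.38 = 5.9/2.38 = 2.48 percentage points.
Year-end unemployment = 6.76 + 2.48 = 9.24%.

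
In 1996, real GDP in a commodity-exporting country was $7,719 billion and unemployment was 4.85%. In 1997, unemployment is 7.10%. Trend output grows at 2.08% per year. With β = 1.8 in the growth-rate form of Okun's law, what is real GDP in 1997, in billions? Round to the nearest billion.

Δu = 7.1 - 4.85 = 2.25 points.
Okun's law (growth form): g_Y = g_Y* - β × Δu = 2.08 - 1.8 × (2.25) = 2.08 - 4.05 = -1.97%.
Real GDP in the next year = 7719 × (1 - 1.97/100) = 7719 × 0.9803 ≈ 7567 billion.

$7,567 billion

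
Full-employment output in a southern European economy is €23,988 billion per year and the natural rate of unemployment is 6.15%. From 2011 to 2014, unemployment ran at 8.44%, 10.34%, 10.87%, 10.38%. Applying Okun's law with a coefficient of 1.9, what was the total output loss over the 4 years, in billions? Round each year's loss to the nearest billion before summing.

€7,033 billion

Year 2011: gap = -1.9 × (8.44 - 6.15) = -4.351%, loss ≈ 23988 × 4.351/100 ≈ 1044.
Year 2012: gap = -1.9 × (10.34 - 6.15) = -7.961%, loss ≈ 23988 × 7.961/100 ≈ 1910.
Year 2013: gap = -1.9 × (10.87 - 6.15) = -8.968%, loss ≈ 23988 × 8.968/100 ≈ 2151.
Year 2014: gap = -1.9 × (10.38 - 6.15) = -8.037%, loss ≈ 23988 × 8.037/100 ≈ 1928.
Total lost output = 1044 + 1910 + 2151 + 1928 = 7033 billion.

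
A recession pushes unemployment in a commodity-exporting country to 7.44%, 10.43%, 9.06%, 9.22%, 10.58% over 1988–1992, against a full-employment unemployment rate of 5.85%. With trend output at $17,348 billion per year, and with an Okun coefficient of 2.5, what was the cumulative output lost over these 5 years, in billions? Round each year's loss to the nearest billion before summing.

$7,581 billion

Year 1988: gap = -2.5 × (7.44 - 5.85) = -3.975%, loss ≈ 17348 × 3.975/100 ≈ 690.
Year 1989: gap = -2.5 × (10.43 - 5.85) = -11.45%, loss ≈ 17348 × 11.45/100 ≈ 1986.
Year 1990: gap = -2.5 × (9.06 - 5.85) = -8.025%, loss ≈ 17348 × 8.025/100 ≈ 1392.
Year 1991: gap = -2.5 × (9.22 - 5.85) = -8.425%, loss ≈ 17348 × 8.425/100 ≈ 1462.
Year 1992: gap = -2.5 × (10.58 - 5.85) = -11.825%, loss ≈ 17348 × 11.825/100 ≈ 2051.
Total lost output = 690 + 1986 + 1392 + 1462 + 2051 = 7581 billion.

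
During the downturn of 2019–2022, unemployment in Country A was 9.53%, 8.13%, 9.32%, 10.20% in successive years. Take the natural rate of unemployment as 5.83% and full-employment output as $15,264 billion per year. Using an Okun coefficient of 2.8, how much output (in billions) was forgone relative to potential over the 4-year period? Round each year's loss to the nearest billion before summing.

$5,924 billion

Year 2019: gap = -2.8 × (9.53 - 5.83) = -10.36%, loss ≈ 15264 × 10.36/100 ≈ 1581.
Year 2020: gap = -2.8 × (8.13 - 5.83) = -6.44%, loss ≈ 15264 × 6.44/100 ≈ 983.
Year 2021: gap = -2.8 × (9.32 - 5.83) = -9.772%, loss ≈ 15264 × 9.772/100 ≈ 1492.
Year 2022: gap = -2.8 × (10.2 - 5.83) = -12.236%, loss ≈ 15264 × 12.236/100 ≈ 1868.
Total lost output = 1581 + 983 + 1492 + 1868 = 5924 billion.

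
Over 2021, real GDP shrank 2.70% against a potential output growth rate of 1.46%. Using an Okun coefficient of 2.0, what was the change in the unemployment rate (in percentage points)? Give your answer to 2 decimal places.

2.08 percentage points

Growth-rate Okun's law: g_Y = g_Y* - β × Δu, so Δu = (g_Y* - g_Y)/β.
Δu = (1.46 + 2.7)/2.0 = 4.16/2.0 = 2.08 percentage points.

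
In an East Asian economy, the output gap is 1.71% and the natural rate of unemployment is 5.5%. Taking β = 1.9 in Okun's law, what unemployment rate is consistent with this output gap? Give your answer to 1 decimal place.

From Okun's law, u - u* = -(output gap)/β = -(1.71)/1.9 = -0.9 points.
So u = 5.5 - 0.9 = 4.6%.

4.6%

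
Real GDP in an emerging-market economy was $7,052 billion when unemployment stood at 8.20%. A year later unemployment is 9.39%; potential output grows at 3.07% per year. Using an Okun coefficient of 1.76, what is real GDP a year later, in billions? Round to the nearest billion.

$7,121 billion

Δu = 9.39 - 8.2 = 1.19 points.
Okun's law (growth form): g_Y = g_Y* - β × Δu = 3.07 - 1.76 × (1.19) = 3.07 - 2.0944 = 0.9756%.
Real GDP in the next year = 7052 × (1 + 0.9756/100) = 7052 × 1.009756 ≈ 7121 billion.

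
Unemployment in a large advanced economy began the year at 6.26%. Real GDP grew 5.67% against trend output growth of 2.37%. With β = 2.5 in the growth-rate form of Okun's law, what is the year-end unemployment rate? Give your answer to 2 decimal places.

Growth-rate Okun's law: g_Y = g_Y* - β × Δu, so Δu = (g_Y* - g_Y)/β.
Δu = (2.37 - 5.67)/2.5 = -3.3/2.5 = -1.32 percentage points.
Year-end unemployment = 6.26 - 1.32 = 4.94%.

4.94%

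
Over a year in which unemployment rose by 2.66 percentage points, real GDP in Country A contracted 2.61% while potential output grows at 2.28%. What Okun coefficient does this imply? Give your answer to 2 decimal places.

β ≈ 1.84

Growth form: g_Y = g_Y* - β × Δu, so β = (g_Y* - g_Y)/Δu.
β = (2.28 + 2.61)/2.66 = 4.89/2.66 = 1.84.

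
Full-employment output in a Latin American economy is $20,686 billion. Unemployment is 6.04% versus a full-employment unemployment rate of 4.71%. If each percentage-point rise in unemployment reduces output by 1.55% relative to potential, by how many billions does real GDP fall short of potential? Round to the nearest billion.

Output gap = -1.55 × (6.04 - 4.71) = -1.55 × 1.33 = -2.0615%.
Actual GDP ≈ 20686 × 0.979385 ≈ 20260 billion, so the shortfall is 20686 - 20260 = 426 billion.

$426 billion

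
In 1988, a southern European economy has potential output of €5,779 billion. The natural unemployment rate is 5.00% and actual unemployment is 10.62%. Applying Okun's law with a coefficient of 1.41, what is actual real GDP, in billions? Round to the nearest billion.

€5,321 billion

Unemployment gap = 10.62 - 5 = 5.62 points, so the output gap is -1.41 × 5.62 = -7.9242%.
Actual GDP = 5779 × (1 - 7.9242/100) = 5779 × 0.920758 ≈ 5321 billion.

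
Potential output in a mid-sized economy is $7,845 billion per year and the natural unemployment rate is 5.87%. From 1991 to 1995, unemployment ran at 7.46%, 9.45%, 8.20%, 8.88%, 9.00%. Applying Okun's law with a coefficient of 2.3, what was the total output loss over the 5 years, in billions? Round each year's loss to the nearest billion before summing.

Year 1991: gap = -2.3 × (7.46 - 5.87) = -3.657%, loss ≈ 7845 × 3.657/100 ≈ 287.
Year 1992: gap = -2.3 × (9.45 - 5.87) = -8.234%, loss ≈ 7845 × 8.234/100 ≈ 646.
Year 1993: gap = -2.3 × (8.2 - 5.87) = -5.359%, loss ≈ 7845 × 5.359/100 ≈ 420.
Year 1994: gap = -2.3 × (8.88 - 5.87) = -6.923%, loss ≈ 7845 × 6.923/100 ≈ 543.
Year 1995: gap = -2.3 × (9 - 5.87) = -7.199%, loss ≈ 7845 × 7.199/100 ≈ 565.
Total lost output = 287 + 646 + 420 + 543 + 565 = 2461 billion.

$2,461 billion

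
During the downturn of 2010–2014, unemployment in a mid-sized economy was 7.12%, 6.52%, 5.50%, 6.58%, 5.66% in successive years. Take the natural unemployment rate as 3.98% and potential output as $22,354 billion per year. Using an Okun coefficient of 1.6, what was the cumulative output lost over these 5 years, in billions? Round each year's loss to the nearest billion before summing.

Year 2010: gap = -1.6 × (7.12 - 3.98) = -5.024%, loss ≈ 22354 × 5.024/100 ≈ 1123.
Year 2011: gap = -1.6 × (6.52 - 3.98) = -4.064%, loss ≈ 22354 × 4.064/100 ≈ 908.
Year 2012: gap = -1.6 × (5.5 - 3.98) = -2.432%, loss ≈ 22354 × 2.432/100 ≈ 544.
Year 2013: gap = -1.6 × (6.58 - 3.98) = -4.16%, loss ≈ 22354 × 4.16/100 ≈ 930.
Year 2014: gap = -1.6 × (5.66 - 3.98) = -2.688%, loss ≈ 22354 × 2.688/100 ≈ 601.
Total lost output = 1123 + 908 + 544 + 930 + 601 = 4106 billion.

$4,106 billion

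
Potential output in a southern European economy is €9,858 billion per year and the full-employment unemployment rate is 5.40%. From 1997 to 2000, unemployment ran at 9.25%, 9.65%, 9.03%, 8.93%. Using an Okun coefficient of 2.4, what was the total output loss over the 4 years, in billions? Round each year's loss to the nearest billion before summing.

€3,611 billion

Year 1997: gap = -2.4 × (9.25 - 5.4) = -9.24%, loss ≈ 9858 × 9.24/100 ≈ 911.
Year 1998: gap = -2.4 × (9.65 - 5.4) = -10.2%, loss ≈ 9858 × 10.2/100 ≈ 1006.
Year 1999: gap = -2.4 × (9.03 - 5.4) = -8.712%, loss ≈ 9858 × 8.712/100 ≈ 859.
Year 2000: gap = -2.4 × (8.93 - 5.4) = -8.472%, loss ≈ 9858 × 8.472/100 ≈ 835.
Total lost output = 911 + 1006 + 859 + 835 = 3611 billion.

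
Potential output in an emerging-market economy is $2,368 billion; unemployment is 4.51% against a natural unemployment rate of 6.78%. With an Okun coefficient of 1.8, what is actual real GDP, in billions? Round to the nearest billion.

Unemployment gap = 4.51 - 6.78 = -2.27 points, so the output gap is -1.8 × (-2.27) = 4.086%.
Actual GDP = 2368 × (1 + 4.086/100) = 2368 × 1.04086 ≈ 2465 billion.

$2,465 billion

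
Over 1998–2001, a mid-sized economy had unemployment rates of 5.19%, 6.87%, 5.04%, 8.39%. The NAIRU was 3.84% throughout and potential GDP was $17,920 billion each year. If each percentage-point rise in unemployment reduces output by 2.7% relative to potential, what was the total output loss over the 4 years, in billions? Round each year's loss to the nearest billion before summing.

Year 1998: gap = -2.7 × (5.19 - 3.84) = -3.645%, loss ≈ 17920 × 3.645/100 ≈ 653.
Year 1999: gap = -2.7 × (6.87 - 3.84) = -8.181%, loss ≈ 17920 × 8.181/100 ≈ 1466.
Year 2000: gap = -2.7 × (5.04 - 3.84) = -3.24%, loss ≈ 17920 × 3.24/100 ≈ 581.
Year 2001: gap = -2.7 × (8.39 - 3.84) = -12.285%, loss ≈ 17920 × 12.285/100 ≈ 2201.
Total lost output = 653 + 1466 + 581 + 2201 = 4901 billion.

$4,901 billion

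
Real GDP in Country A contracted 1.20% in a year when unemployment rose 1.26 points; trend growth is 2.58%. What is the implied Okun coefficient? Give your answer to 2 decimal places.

Growth form: g_Y = g_Y* - β × Δu, so β = (g_Y* - g_Y)/Δu.
β = (2.58 + 1.2)/1.26 = 3.78/1.26 = 3.00.

β ≈ 3.00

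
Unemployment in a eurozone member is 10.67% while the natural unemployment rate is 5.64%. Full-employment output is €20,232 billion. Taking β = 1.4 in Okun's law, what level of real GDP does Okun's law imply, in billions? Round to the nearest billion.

Unemployment gap = 10.67 - 5.64 = 5.03 points, so the output gap is -1.4 × 5.03 = -7.042%.
Actual GDP = 20232 × (1 - 7.042/100) = 20232 × 0.92958 ≈ 18807 billion.

€18,807 billion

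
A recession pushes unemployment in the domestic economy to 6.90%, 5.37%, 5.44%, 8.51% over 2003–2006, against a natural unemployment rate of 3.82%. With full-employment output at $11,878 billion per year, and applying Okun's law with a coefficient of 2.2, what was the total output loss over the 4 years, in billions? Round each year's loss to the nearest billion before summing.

Year 2003: gap = -2.2 × (6.9 - 3.82) = -6.776%, loss ≈ 11878 × 6.776/100 ≈ 805.
Year 2004: gap = -2.2 × (5.37 - 3.82) = -3.41%, loss ≈ 11878 × 3.41/100 ≈ 405.
Year 2005: gap = -2.2 × (5.44 - 3.82) = -3.564%, loss ≈ 11878 × 3.564/100 ≈ 423.
Year 2006: gap = -2.2 × (8.51 - 3.82) = -10.318%, loss ≈ 11878 × 10.318/100 ≈ 1226.
Total lost output = 805 + 405 + 423 + 1226 = 2859 billion.

$2,859 billion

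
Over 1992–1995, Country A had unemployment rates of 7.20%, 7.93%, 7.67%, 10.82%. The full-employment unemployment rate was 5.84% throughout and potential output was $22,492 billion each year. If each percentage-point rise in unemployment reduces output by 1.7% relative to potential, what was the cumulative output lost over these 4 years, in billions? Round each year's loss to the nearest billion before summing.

Year 1992: gap = -1.7 × (7.2 - 5.84) = -2.312%, loss ≈ 22492 × 2.312/100 ≈ 520.
Year 1993: gap = -1.7 × (7.93 - 5.84) = -3.553%, loss ≈ 22492 × 3.553/100 ≈ 799.
Year 1994: gap = -1.7 × (7.67 - 5.84) = -3.111%, loss ≈ 22492 × 3.111/100 ≈ 700.
Year 1995: gap = -1.7 × (10.82 - 5.84) = -8.466%, loss ≈ 22492 × 8.466/100 ≈ 1904.
Total lost output = 520 + 799 + 700 + 1904 = 3923 billion.

$3,923 billion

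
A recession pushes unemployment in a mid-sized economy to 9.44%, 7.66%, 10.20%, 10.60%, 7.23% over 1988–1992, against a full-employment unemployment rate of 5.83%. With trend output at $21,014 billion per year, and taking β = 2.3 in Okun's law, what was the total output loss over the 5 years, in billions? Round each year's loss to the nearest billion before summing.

Year 1988: gap = -2.3 × (9.44 - 5.83) = -8.303%, loss ≈ 21014 × 8.303/100 ≈ 1745.
Year 1989: gap = -2.3 × (7.66 - 5.83) = -4.209%, loss ≈ 21014 × 4.209/100 ≈ 884.
Year 1990: gap = -2.3 × (10.2 - 5.83) = -10.051%, loss ≈ 21014 × 10.051/100 ≈ 2112.
Year 1991: gap = -2.3 × (10.6 - 5.83) = -10.971%, loss ≈ 21014 × 10.971/100 ≈ 2305.
Year 1992: gap = -2.3 × (7.23 - 5.83) = -3.22%, loss ≈ 21014 × 3.22/100 ≈ 677.
Total lost output = 1745 + 884 + 2112 + 2305 + 677 = 7723 billion.

$7,723 billion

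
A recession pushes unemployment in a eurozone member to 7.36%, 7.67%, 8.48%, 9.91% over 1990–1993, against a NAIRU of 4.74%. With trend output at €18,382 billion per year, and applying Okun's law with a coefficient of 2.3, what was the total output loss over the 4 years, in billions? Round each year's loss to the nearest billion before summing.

Year 1990: gap = -2.3 × (7.36 - 4.74) = -6.026%, loss ≈ 18382 × 6.026/100 ≈ 1108.
Year 1991: gap = -2.3 × (7.67 - 4.74) = -6.739%, loss ≈ 18382 × 6.739/100 ≈ 1239.
Year 1992: gap = -2.3 × (8.48 - 4.74) = -8.602%, loss ≈ 18382 × 8.602/100 ≈ 1581.
Year 1993: gap = -2.3 × (9.91 - 4.74) = -11.891%, loss ≈ 18382 × 11.891/100 ≈ 2186.
Total lost output = 1108 + 1239 + 1581 + 2186 = 6114 billion.

€6,114 billion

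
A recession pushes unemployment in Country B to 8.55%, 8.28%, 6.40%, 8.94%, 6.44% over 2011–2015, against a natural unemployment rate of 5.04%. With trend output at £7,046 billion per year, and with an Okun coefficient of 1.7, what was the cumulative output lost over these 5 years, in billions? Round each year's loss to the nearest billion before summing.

£1,606 billion

Year 2011: gap = -1.7 × (8.55 - 5.04) = -5.967%, loss ≈ 7046 × 5.967/100 ≈ 420.
Year 2012: gap = -1.7 × (8.28 - 5.04) = -5.508%, loss ≈ 7046 × 5.508/100 ≈ 388.
Year 2013: gap = -1.7 × (6.4 - 5.04) = -2.312%, loss ≈ 7046 × 2.312/100 ≈ 163.
Year 2014: gap = -1.7 × (8.94 - 5.04) = -6.63%, loss ≈ 7046 × 6.63/100 ≈ 467.
Year 2015: gap = -1.7 × (6.44 - 5.04) = -2.38%, loss ≈ 7046 × 2.38/100 ≈ 168.
Total lost output = 420 + 388 + 163 + 467 + 168 = 1606 billion.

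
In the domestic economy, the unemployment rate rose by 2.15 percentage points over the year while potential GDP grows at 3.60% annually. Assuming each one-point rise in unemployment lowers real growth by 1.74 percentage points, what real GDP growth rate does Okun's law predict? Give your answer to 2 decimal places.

-0.14%

Growth-rate Okun's law: g_Y = g_Y* - β × Δu.
g_Y = 3.60 - 1.74 × (2.15) = 3.6 - 3.741 = -0.141%, i.e. -0.14% to 2 d.p.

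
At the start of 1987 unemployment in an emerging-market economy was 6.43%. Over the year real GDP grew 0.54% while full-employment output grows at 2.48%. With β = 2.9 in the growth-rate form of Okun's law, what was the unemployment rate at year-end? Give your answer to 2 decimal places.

7.10%

Growth-rate Okun's law: g_Y = g_Y* - β × Δu, so Δu = (g_Y* - g_Y)/β.
Δu = (2.48 - 0.54)/2.9 = 1.94/2.9 = 0.67 percentage points.
Year-end unemployment = 6.43 + 0.67 = 7.10%.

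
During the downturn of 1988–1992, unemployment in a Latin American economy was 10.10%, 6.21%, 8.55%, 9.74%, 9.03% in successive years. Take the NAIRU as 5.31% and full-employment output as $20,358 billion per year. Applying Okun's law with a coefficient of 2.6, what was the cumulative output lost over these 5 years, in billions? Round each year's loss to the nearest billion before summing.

$9,040 billion

Year 1988: gap = -2.6 × (10.1 - 5.31) = -12.454%, loss ≈ 20358 × 12.454/100 ≈ 2535.
Year 1989: gap = -2.6 × (6.21 - 5.31) = -2.34%, loss ≈ 20358 × 2.34/100 ≈ 476.
Year 1990: gap = -2.6 × (8.55 - 5.31) = -8.424%, loss ≈ 20358 × 8.424/100 ≈ 1715.
Year 1991: gap = -2.6 × (9.74 - 5.31) = -11.518%, loss ≈ 20358 × 11.518/100 ≈ 2345.
Year 1992: gap = -2.6 × (9.03 - 5.31) = -9.672%, loss ≈ 20358 × 9.672/100 ≈ 1969.
Total lost output = 2535 + 476 + 1715 + 2345 + 1969 = 9040 billion.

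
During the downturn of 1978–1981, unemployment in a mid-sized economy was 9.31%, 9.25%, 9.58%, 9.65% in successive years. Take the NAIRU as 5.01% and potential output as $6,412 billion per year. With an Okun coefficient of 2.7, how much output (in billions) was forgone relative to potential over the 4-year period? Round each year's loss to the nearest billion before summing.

Year 1978: gap = -2.7 × (9.31 - 5.01) = -11.61%, loss ≈ 6412 × 11.61/100 ≈ 744.
Year 1979: gap = -2.7 × (9.25 - 5.01) = -11.448%, loss ≈ 6412 × 11.448/100 ≈ 734.
Year 1980: gap = -2.7 × (9.58 - 5.01) = -12.339%, loss ≈ 6412 × 12.339/100 ≈ 791.
Year 1981: gap = -2.7 × (9.65 - 5.01) = -12.528%, loss ≈ 6412 × 12.528/100 ≈ 803.
Total lost output = 744 + 734 + 791 + 803 = 3072 billion.

$3,072 billion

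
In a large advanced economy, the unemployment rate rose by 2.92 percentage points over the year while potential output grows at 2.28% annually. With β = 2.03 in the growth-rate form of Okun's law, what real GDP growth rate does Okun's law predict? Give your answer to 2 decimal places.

Growth-rate Okun's law: g_Y = g_Y* - β × Δu.
g_Y = 2.28 - 2.03 × (2.92) = 2.28 - 5.9276 = -3.6476%, i.e. -3.65% to 2 d.p.

-3.65%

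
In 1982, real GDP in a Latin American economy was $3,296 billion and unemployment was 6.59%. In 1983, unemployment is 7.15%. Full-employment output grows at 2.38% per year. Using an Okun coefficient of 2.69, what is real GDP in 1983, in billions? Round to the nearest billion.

Δu = 7.15 - 6.59 = 0.56 points.
Okun's law (growth form): g_Y = g_Y* - β × Δu = 2.38 - 2.69 × (0.56) = 2.38 - 1.5064 = 0.8736%.
Real GDP in the next year = 3296 × (1 + 0.8736/100) = 3296 × 1.008736 ≈ 3325 billion.

$3,325 billion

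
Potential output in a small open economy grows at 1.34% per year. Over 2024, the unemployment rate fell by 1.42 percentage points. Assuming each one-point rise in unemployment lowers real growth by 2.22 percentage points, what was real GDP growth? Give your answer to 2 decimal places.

Growth-rate Okun's law: g_Y = g_Y* - β × Δu.
g_Y = 1.34 - 2.22 × (-1.42) = 1.34 + 3.1524 = 4.4924%, i.e. 4.49% to 2 d.p.

4.49%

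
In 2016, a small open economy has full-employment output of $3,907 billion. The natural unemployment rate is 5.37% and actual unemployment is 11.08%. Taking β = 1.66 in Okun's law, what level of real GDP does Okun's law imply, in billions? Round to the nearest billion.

Unemployment gap = 11.08 - 5.37 = 5.71 points, so the output gap is -1.66 × 5.71 = -9.4786%.
Actual GDP = 3907 × (1 - 9.4786/100) = 3907 × 0.905214 ≈ 3537 billion.

$3,537 billion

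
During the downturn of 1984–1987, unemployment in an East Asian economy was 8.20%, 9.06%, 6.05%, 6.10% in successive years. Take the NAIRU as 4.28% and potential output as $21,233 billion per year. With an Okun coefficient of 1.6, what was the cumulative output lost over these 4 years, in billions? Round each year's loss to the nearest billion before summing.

Year 1984: gap = -1.6 × (8.2 - 4.28) = -6.272%, loss ≈ 21233 × 6.272/100 ≈ 1332.
Year 1985: gap = -1.6 × (9.06 - 4.28) = -7.648%, loss ≈ 21233 × 7.648/100 ≈ 1624.
Year 1986: gap = -1.6 × (6.05 - 4.28) = -2.832%, loss ≈ 21233 × 2.832/100 ≈ 601.
Year 1987: gap = -1.6 × (6.1 - 4.28) = -2.912%, loss ≈ 21233 × 2.912/100 ≈ 618.
Total lost output = 1332 + 1624 + 601 + 618 = 4175 billion.

$4,175 billion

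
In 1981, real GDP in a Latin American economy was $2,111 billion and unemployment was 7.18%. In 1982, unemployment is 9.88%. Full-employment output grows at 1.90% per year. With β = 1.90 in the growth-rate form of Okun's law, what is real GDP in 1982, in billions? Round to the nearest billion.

Δu = 9.88 - 7.18 = 2.7 points.
Okun's law (growth form): g_Y = g_Y* - β × Δu = 1.90 - 1.90 × (2.70) = 1.9 - 5.13 = -3.23%.
Real GDP in the next year = 2111 × (1 - 3.23/100) = 2111 × 0.9677 ≈ 2043 billion.

$2,043 billion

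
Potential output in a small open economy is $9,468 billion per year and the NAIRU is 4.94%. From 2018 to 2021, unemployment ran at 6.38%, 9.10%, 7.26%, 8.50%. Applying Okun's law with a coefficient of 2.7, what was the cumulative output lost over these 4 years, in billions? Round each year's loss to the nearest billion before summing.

Year 2018: gap = -2.7 × (6.38 - 4.94) = -3.888%, loss ≈ 9468 × 3.888/100 ≈ 368.
Year 2019: gap = -2.7 × (9.1 - 4.94) = -11.232%, loss ≈ 9468 × 11.232/100 ≈ 1063.
Year 2020: gap = -2.7 × (7.26 - 4.94) = -6.264%, loss ≈ 9468 × 6.264/100 ≈ 593.
Year 2021: gap = -2.7 × (8.5 - 4.94) = -9.612%, loss ≈ 9468 × 9.612/100 ≈ 910.
Total lost output = 368 + 1063 + 593 + 910 = 2934 billion.

$2,934 billion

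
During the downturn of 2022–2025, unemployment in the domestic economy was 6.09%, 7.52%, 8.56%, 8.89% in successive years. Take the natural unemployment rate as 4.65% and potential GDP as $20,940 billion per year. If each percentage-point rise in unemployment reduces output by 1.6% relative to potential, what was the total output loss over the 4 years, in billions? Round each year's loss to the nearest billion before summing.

Year 2022: gap = -1.6 × (6.09 - 4.65) = -2.304%, loss ≈ 20940 × 2.304/100 ≈ 482.
Year 2023: gap = -1.6 × (7.52 - 4.65) = -4.592%, loss ≈ 20940 × 4.592/100 ≈ 962.
Year 2024: gap = -1.6 × (8.56 - 4.65) = -6.256%, loss ≈ 20940 × 6.256/100 ≈ 1310.
Year 2025: gap = -1.6 × (8.89 - 4.65) = -6.784%, loss ≈ 20940 × 6.784/100 ≈ 1421.
Total lost output = 482 + 962 + 1310 + 1421 = 4175 billion.

$4,175 billion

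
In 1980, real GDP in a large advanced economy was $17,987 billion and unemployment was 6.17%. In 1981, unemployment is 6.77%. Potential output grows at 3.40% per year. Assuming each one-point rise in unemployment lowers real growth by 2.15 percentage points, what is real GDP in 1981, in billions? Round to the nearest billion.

Δu = 6.77 - 6.17 = 0.6 points.
Okun's law (growth form): g_Y = g_Y* - β × Δu = 3.40 - 2.15 × (0.60) = 3.4 - 1.29 = 2.11%.
Real GDP in the next year = 17987 × (1 + 2.11/100) = 17987 × 1.0211 ≈ 18367 billion.

$18,367 billion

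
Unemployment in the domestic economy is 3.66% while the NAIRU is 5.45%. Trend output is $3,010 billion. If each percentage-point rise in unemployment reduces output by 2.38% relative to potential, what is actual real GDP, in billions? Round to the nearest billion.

Unemployment gap = 3.66 - 5.45 = -1.79 points, so the output gap is -2.38 × (-1.79) = 4.2602%.
Actual GDP = 3010 × (1 + 4.2602/100) = 3010 × 1.042602 ≈ 3138 billion.

$3,138 billion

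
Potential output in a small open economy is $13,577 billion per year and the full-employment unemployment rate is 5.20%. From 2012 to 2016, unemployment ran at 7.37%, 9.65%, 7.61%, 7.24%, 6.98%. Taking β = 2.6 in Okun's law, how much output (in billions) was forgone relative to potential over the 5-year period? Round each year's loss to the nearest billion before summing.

$4,536 billion

Year 2012: gap = -2.6 × (7.37 - 5.2) = -5.642%, loss ≈ 13577 × 5.642/100 ≈ 766.
Year 2013: gap = -2.6 × (9.65 - 5.2) = -11.57%, loss ≈ 13577 × 11.57/100 ≈ 1571.
Year 2014: gap = -2.6 × (7.61 - 5.2) = -6.266%, loss ≈ 13577 × 6.266/100 ≈ 851.
Year 2015: gap = -2.6 × (7.24 - 5.2) = -5.304%, loss ≈ 13577 × 5.304/100 ≈ 720.
Year 2016: gap = -2.6 × (6.98 - 5.2) = -4.628%, loss ≈ 13577 × 4.628/100 ≈ 628.
Total lost output = 766 + 1571 + 851 + 720 + 628 = 4536 billion.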